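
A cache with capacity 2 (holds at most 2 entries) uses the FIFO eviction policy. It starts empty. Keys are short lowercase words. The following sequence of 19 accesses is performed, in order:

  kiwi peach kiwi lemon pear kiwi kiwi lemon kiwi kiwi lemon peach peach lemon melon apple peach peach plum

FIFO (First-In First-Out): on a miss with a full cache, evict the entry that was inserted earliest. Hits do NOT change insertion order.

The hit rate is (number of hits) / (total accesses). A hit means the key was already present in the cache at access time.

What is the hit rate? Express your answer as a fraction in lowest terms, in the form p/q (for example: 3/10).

Answer: 8/19

Derivation:
FIFO simulation (capacity=2):
  1. access kiwi: MISS. Cache (old->new): [kiwi]
  2. access peach: MISS. Cache (old->new): [kiwi peach]
  3. access kiwi: HIT. Cache (old->new): [kiwi peach]
  4. access lemon: MISS, evict kiwi. Cache (old->new): [peach lemon]
  5. access pear: MISS, evict peach. Cache (old->new): [lemon pear]
  6. access kiwi: MISS, evict lemon. Cache (old->new): [pear kiwi]
  7. access kiwi: HIT. Cache (old->new): [pear kiwi]
  8. access lemon: MISS, evict pear. Cache (old->new): [kiwi lemon]
  9. access kiwi: HIT. Cache (old->new): [kiwi lemon]
  10. access kiwi: HIT. Cache (old->new): [kiwi lemon]
  11. access lemon: HIT. Cache (old->new): [kiwi lemon]
  12. access peach: MISS, evict kiwi. Cache (old->new): [lemon peach]
  13. access peach: HIT. Cache (old->new): [lemon peach]
  14. access lemon: HIT. Cache (old->new): [lemon peach]
  15. access melon: MISS, evict lemon. Cache (old->new): [peach melon]
  16. access apple: MISS, evict peach. Cache (old->new): [melon apple]
  17. access peach: MISS, evict melon. Cache (old->new): [apple peach]
  18. access peach: HIT. Cache (old->new): [apple peach]
  19. access plum: MISS, evict apple. Cache (old->new): [peach plum]
Total: 8 hits, 11 misses, 9 evictions

Hit rate = 8/19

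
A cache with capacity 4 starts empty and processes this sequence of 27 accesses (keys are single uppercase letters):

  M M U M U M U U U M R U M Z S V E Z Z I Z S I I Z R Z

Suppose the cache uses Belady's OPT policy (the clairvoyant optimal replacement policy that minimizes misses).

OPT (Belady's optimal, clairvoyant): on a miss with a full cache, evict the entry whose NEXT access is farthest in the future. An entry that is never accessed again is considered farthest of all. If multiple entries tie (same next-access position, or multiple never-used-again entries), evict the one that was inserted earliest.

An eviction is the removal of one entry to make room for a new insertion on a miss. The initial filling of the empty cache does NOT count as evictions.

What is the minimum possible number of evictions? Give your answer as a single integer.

Answer: 4

Derivation:
OPT (Belady) simulation (capacity=4):
  1. access M: MISS. Cache: [M]
  2. access M: HIT. Next use of M: step 4. Cache: [M]
  3. access U: MISS. Cache: [M U]
  4. access M: HIT. Next use of M: step 6. Cache: [M U]
  5. access U: HIT. Next use of U: step 7. Cache: [M U]
  6. access M: HIT. Next use of M: step 10. Cache: [M U]
  7. access U: HIT. Next use of U: step 8. Cache: [M U]
  8. access U: HIT. Next use of U: step 9. Cache: [M U]
  9. access U: HIT. Next use of U: step 12. Cache: [M U]
  10. access M: HIT. Next use of M: step 13. Cache: [M U]
  11. access R: MISS. Cache: [M U R]
  12. access U: HIT. Next use of U: never. Cache: [M U R]
  13. access M: HIT. Next use of M: never. Cache: [M U R]
  14. access Z: MISS. Cache: [M U R Z]
  15. access S: MISS, evict M (next use: never). Cache: [U R Z S]
  16. access V: MISS, evict U (next use: never). Cache: [R Z S V]
  17. access E: MISS, evict V (next use: never). Cache: [R Z S E]
  18. access Z: HIT. Next use of Z: step 19. Cache: [R Z S E]
  19. access Z: HIT. Next use of Z: step 21. Cache: [R Z S E]
  20. access I: MISS, evict E (next use: never). Cache: [R Z S I]
  21. access Z: HIT. Next use of Z: step 25. Cache: [R Z S I]
  22. access S: HIT. Next use of S: never. Cache: [R Z S I]
  23. access I: HIT. Next use of I: step 24. Cache: [R Z S I]
  24. access I: HIT. Next use of I: never. Cache: [R Z S I]
  25. access Z: HIT. Next use of Z: step 27. Cache: [R Z S I]
  26. access R: HIT. Next use of R: never. Cache: [R Z S I]
  27. access Z: HIT. Next use of Z: never. Cache: [R Z S I]
Total: 19 hits, 8 misses, 4 evictions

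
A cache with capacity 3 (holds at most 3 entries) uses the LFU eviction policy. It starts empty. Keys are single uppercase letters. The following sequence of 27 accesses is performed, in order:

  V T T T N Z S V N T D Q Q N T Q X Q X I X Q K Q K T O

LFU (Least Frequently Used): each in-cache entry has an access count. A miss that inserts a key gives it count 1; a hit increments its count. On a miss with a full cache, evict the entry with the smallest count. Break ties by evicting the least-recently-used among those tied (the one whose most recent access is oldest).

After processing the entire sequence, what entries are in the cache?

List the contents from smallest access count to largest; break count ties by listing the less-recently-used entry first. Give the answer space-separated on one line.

LFU simulation (capacity=3):
  1. access V: MISS. Cache: [V(c=1)]
  2. access T: MISS. Cache: [V(c=1) T(c=1)]
  3. access T: HIT, count now 2. Cache: [V(c=1) T(c=2)]
  4. access T: HIT, count now 3. Cache: [V(c=1) T(c=3)]
  5. access N: MISS. Cache: [V(c=1) N(c=1) T(c=3)]
  6. access Z: MISS, evict V(c=1). Cache: [N(c=1) Z(c=1) T(c=3)]
  7. access S: MISS, evict N(c=1). Cache: [Z(c=1) S(c=1) T(c=3)]
  8. access V: MISS, evict Z(c=1). Cache: [S(c=1) V(c=1) T(c=3)]
  9. access N: MISS, evict S(c=1). Cache: [V(c=1) N(c=1) T(c=3)]
  10. access T: HIT, count now 4. Cache: [V(c=1) N(c=1) T(c=4)]
  11. access D: MISS, evict V(c=1). Cache: [N(c=1) D(c=1) T(c=4)]
  12. access Q: MISS, evict N(c=1). Cache: [D(c=1) Q(c=1) T(c=4)]
  13. access Q: HIT, count now 2. Cache: [D(c=1) Q(c=2) T(c=4)]
  14. access N: MISS, evict D(c=1). Cache: [N(c=1) Q(c=2) T(c=4)]
  15. access T: HIT, count now 5. Cache: [N(c=1) Q(c=2) T(c=5)]
  16. access Q: HIT, count now 3. Cache: [N(c=1) Q(c=3) T(c=5)]
  17. access X: MISS, evict N(c=1). Cache: [X(c=1) Q(c=3) T(c=5)]
  18. access Q: HIT, count now 4. Cache: [X(c=1) Q(c=4) T(c=5)]
  19. access X: HIT, count now 2. Cache: [X(c=2) Q(c=4) T(c=5)]
  20. access I: MISS, evict X(c=2). Cache: [I(c=1) Q(c=4) T(c=5)]
  21. access X: MISS, evict I(c=1). Cache: [X(c=1) Q(c=4) T(c=5)]
  22. access Q: HIT, count now 5. Cache: [X(c=1) T(c=5) Q(c=5)]
  23. access K: MISS, evict X(c=1). Cache: [K(c=1) T(c=5) Q(c=5)]
  24. access Q: HIT, count now 6. Cache: [K(c=1) T(c=5) Q(c=6)]
  25. access K: HIT, count now 2. Cache: [K(c=2) T(c=5) Q(c=6)]
  26. access T: HIT, count now 6. Cache: [K(c=2) Q(c=6) T(c=6)]
  27. access O: MISS, evict K(c=2). Cache: [O(c=1) Q(c=6) T(c=6)]
Total: 12 hits, 15 misses, 12 evictions

Answer: O Q T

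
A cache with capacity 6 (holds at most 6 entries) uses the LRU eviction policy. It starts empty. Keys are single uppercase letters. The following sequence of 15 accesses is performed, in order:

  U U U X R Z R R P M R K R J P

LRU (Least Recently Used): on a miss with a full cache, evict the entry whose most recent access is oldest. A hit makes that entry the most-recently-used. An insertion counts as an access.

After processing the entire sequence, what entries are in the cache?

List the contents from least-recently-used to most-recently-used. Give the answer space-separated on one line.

LRU simulation (capacity=6):
  1. access U: MISS. Cache (LRU->MRU): [U]
  2. access U: HIT. Cache (LRU->MRU): [U]
  3. access U: HIT. Cache (LRU->MRU): [U]
  4. access X: MISS. Cache (LRU->MRU): [U X]
  5. access R: MISS. Cache (LRU->MRU): [U X R]
  6. access Z: MISS. Cache (LRU->MRU): [U X R Z]
  7. access R: HIT. Cache (LRU->MRU): [U X Z R]
  8. access R: HIT. Cache (LRU->MRU): [U X Z R]
  9. access P: MISS. Cache (LRU->MRU): [U X Z R P]
  10. access M: MISS. Cache (LRU->MRU): [U X Z R P M]
  11. access R: HIT. Cache (LRU->MRU): [U X Z P M R]
  12. access K: MISS, evict U. Cache (LRU->MRU): [X Z P M R K]
  13. access R: HIT. Cache (LRU->MRU): [X Z P M K R]
  14. access J: MISS, evict X. Cache (LRU->MRU): [Z P M K R J]
  15. access P: HIT. Cache (LRU->MRU): [Z M K R J P]
Total: 7 hits, 8 misses, 2 evictions

Answer: Z M K R J P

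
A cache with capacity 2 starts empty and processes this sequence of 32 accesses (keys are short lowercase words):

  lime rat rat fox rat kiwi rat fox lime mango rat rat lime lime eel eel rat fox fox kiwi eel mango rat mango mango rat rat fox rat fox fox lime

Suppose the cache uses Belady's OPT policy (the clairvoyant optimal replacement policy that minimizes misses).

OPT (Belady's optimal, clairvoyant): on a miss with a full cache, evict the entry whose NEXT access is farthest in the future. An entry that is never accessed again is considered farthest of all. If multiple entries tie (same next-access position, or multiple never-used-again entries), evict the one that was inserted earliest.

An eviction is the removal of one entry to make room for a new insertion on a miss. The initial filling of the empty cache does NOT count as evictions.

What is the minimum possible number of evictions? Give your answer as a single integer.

Answer: 13

Derivation:
OPT (Belady) simulation (capacity=2):
  1. access lime: MISS. Cache: [lime]
  2. access rat: MISS. Cache: [lime rat]
  3. access rat: HIT. Next use of rat: step 5. Cache: [lime rat]
  4. access fox: MISS, evict lime (next use: step 9). Cache: [rat fox]
  5. access rat: HIT. Next use of rat: step 7. Cache: [rat fox]
  6. access kiwi: MISS, evict fox (next use: step 8). Cache: [rat kiwi]
  7. access rat: HIT. Next use of rat: step 11. Cache: [rat kiwi]
  8. access fox: MISS, evict kiwi (next use: step 20). Cache: [rat fox]
  9. access lime: MISS, evict fox (next use: step 18). Cache: [rat lime]
  10. access mango: MISS, evict lime (next use: step 13). Cache: [rat mango]
  11. access rat: HIT. Next use of rat: step 12. Cache: [rat mango]
  12. access rat: HIT. Next use of rat: step 17. Cache: [rat mango]
  13. access lime: MISS, evict mango (next use: step 22). Cache: [rat lime]
  14. access lime: HIT. Next use of lime: step 32. Cache: [rat lime]
  15. access eel: MISS, evict lime (next use: step 32). Cache: [rat eel]
  16. access eel: HIT. Next use of eel: step 21. Cache: [rat eel]
  17. access rat: HIT. Next use of rat: step 23. Cache: [rat eel]
  18. access fox: MISS, evict rat (next use: step 23). Cache: [eel fox]
  19. access fox: HIT. Next use of fox: step 28. Cache: [eel fox]
  20. access kiwi: MISS, evict fox (next use: step 28). Cache: [eel kiwi]
  21. access eel: HIT. Next use of eel: never. Cache: [eel kiwi]
  22. access mango: MISS, evict eel (next use: never). Cache: [kiwi mango]
  23. access rat: MISS, evict kiwi (next use: never). Cache: [mango rat]
  24. access mango: HIT. Next use of mango: step 25. Cache: [mango rat]
  25. access mango: HIT. Next use of mango: never. Cache: [mango rat]
  26. access rat: HIT. Next use of rat: step 27. Cache: [mango rat]
  27. access rat: HIT. Next use of rat: step 29. Cache: [mango rat]
  28. access fox: MISS, evict mango (next use: never). Cache: [rat fox]
  29. access rat: HIT. Next use of rat: never. Cache: [rat fox]
  30. access fox: HIT. Next use of fox: step 31. Cache: [rat fox]
  31. access fox: HIT. Next use of fox: never. Cache: [rat fox]
  32. access lime: MISS, evict rat (next use: never). Cache: [fox lime]
Total: 17 hits, 15 misses, 13 evictions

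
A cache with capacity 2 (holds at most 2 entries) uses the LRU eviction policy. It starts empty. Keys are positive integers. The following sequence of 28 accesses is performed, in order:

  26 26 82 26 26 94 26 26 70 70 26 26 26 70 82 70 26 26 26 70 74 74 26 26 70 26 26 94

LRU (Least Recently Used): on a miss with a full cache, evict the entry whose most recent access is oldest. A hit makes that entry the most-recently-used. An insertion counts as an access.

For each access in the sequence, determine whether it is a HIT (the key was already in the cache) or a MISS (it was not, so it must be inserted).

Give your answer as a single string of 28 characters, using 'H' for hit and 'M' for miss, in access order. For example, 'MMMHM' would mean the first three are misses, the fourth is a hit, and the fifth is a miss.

Answer: MHMHHMHHMHHHHHMHMHHHMHMHMHHM

Derivation:
LRU simulation (capacity=2):
  1. access 26: MISS. Cache (LRU->MRU): [26]
  2. access 26: HIT. Cache (LRU->MRU): [26]
  3. access 82: MISS. Cache (LRU->MRU): [26 82]
  4. access 26: HIT. Cache (LRU->MRU): [82 26]
  5. access 26: HIT. Cache (LRU->MRU): [82 26]
  6. access 94: MISS, evict 82. Cache (LRU->MRU): [26 94]
  7. access 26: HIT. Cache (LRU->MRU): [94 26]
  8. access 26: HIT. Cache (LRU->MRU): [94 26]
  9. access 70: MISS, evict 94. Cache (LRU->MRU): [26 70]
  10. access 70: HIT. Cache (LRU->MRU): [26 70]
  11. access 26: HIT. Cache (LRU->MRU): [70 26]
  12. access 26: HIT. Cache (LRU->MRU): [70 26]
  13. access 26: HIT. Cache (LRU->MRU): [70 26]
  14. access 70: HIT. Cache (LRU->MRU): [26 70]
  15. access 82: MISS, evict 26. Cache (LRU->MRU): [70 82]
  16. access 70: HIT. Cache (LRU->MRU): [82 70]
  17. access 26: MISS, evict 82. Cache (LRU->MRU): [70 26]
  18. access 26: HIT. Cache (LRU->MRU): [70 26]
  19. access 26: HIT. Cache (LRU->MRU): [70 26]
  20. access 70: HIT. Cache (LRU->MRU): [26 70]
  21. access 74: MISS, evict 26. Cache (LRU->MRU): [70 74]
  22. access 74: HIT. Cache (LRU->MRU): [70 74]
  23. access 26: MISS, evict 70. Cache (LRU->MRU): [74 26]
  24. access 26: HIT. Cache (LRU->MRU): [74 26]
  25. access 70: MISS, evict 74. Cache (LRU->MRU): [26 70]
  26. access 26: HIT. Cache (LRU->MRU): [70 26]
  27. access 26: HIT. Cache (LRU->MRU): [70 26]
  28. access 94: MISS, evict 70. Cache (LRU->MRU): [26 94]
Total: 18 hits, 10 misses, 8 evictions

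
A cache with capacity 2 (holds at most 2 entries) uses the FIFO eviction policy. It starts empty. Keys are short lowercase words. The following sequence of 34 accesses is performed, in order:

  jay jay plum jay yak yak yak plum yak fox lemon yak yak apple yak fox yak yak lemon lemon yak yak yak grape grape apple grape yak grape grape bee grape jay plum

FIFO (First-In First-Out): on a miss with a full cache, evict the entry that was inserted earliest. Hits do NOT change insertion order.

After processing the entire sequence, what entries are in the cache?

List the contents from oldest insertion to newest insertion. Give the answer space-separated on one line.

Answer: jay plum

Derivation:
FIFO simulation (capacity=2):
  1. access jay: MISS. Cache (old->new): [jay]
  2. access jay: HIT. Cache (old->new): [jay]
  3. access plum: MISS. Cache (old->new): [jay plum]
  4. access jay: HIT. Cache (old->new): [jay plum]
  5. access yak: MISS, evict jay. Cache (old->new): [plum yak]
  6. access yak: HIT. Cache (old->new): [plum yak]
  7. access yak: HIT. Cache (old->new): [plum yak]
  8. access plum: HIT. Cache (old->new): [plum yak]
  9. access yak: HIT. Cache (old->new): [plum yak]
  10. access fox: MISS, evict plum. Cache (old->new): [yak fox]
  11. access lemon: MISS, evict yak. Cache (old->new): [fox lemon]
  12. access yak: MISS, evict fox. Cache (old->new): [lemon yak]
  13. access yak: HIT. Cache (old->new): [lemon yak]
  14. access apple: MISS, evict lemon. Cache (old->new): [yak apple]
  15. access yak: HIT. Cache (old->new): [yak apple]
  16. access fox: MISS, evict yak. Cache (old->new): [apple fox]
  17. access yak: MISS, evict apple. Cache (old->new): [fox yak]
  18. access yak: HIT. Cache (old->new): [fox yak]
  19. access lemon: MISS, evict fox. Cache (old->new): [yak lemon]
  20. access lemon: HIT. Cache (old->new): [yak lemon]
  21. access yak: HIT. Cache (old->new): [yak lemon]
  22. access yak: HIT. Cache (old->new): [yak lemon]
  23. access yak: HIT. Cache (old->new): [yak lemon]
  24. access grape: MISS, evict yak. Cache (old->new): [lemon grape]
  25. access grape: HIT. Cache (old->new): [lemon grape]
  26. access apple: MISS, evict lemon. Cache (old->new): [grape apple]
  27. access grape: HIT. Cache (old->new): [grape apple]
  28. access yak: MISS, evict grape. Cache (old->new): [apple yak]
  29. access grape: MISS, evict apple. Cache (old->new): [yak grape]
  30. access grape: HIT. Cache (old->new): [yak grape]
  31. access bee: MISS, evict yak. Cache (old->new): [grape bee]
  32. access grape: HIT. Cache (old->new): [grape bee]
  33. access jay: MISS, evict grape. Cache (old->new): [bee jay]
  34. access plum: MISS, evict bee. Cache (old->new): [jay plum]
Total: 17 hits, 17 misses, 15 evictions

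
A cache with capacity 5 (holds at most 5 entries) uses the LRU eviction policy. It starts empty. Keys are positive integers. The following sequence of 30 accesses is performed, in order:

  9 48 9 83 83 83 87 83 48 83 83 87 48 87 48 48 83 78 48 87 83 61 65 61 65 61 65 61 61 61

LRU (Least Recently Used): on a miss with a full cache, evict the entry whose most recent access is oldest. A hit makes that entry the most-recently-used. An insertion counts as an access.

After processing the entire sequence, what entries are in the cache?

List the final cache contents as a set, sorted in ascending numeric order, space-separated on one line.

Answer: 48 61 65 83 87

Derivation:
LRU simulation (capacity=5):
  1. access 9: MISS. Cache (LRU->MRU): [9]
  2. access 48: MISS. Cache (LRU->MRU): [9 48]
  3. access 9: HIT. Cache (LRU->MRU): [48 9]
  4. access 83: MISS. Cache (LRU->MRU): [48 9 83]
  5. access 83: HIT. Cache (LRU->MRU): [48 9 83]
  6. access 83: HIT. Cache (LRU->MRU): [48 9 83]
  7. access 87: MISS. Cache (LRU->MRU): [48 9 83 87]
  8. access 83: HIT. Cache (LRU->MRU): [48 9 87 83]
  9. access 48: HIT. Cache (LRU->MRU): [9 87 83 48]
  10. access 83: HIT. Cache (LRU->MRU): [9 87 48 83]
  11. access 83: HIT. Cache (LRU->MRU): [9 87 48 83]
  12. access 87: HIT. Cache (LRU->MRU): [9 48 83 87]
  13. access 48: HIT. Cache (LRU->MRU): [9 83 87 48]
  14. access 87: HIT. Cache (LRU->MRU): [9 83 48 87]
  15. access 48: HIT. Cache (LRU->MRU): [9 83 87 48]
  16. access 48: HIT. Cache (LRU->MRU): [9 83 87 48]
  17. access 83: HIT. Cache (LRU->MRU): [9 87 48 83]
  18. access 78: MISS. Cache (LRU->MRU): [9 87 48 83 78]
  19. access 48: HIT. Cache (LRU->MRU): [9 87 83 78 48]
  20. access 87: HIT. Cache (LRU->MRU): [9 83 78 48 87]
  21. access 83: HIT. Cache (LRU->MRU): [9 78 48 87 83]
  22. access 61: MISS, evict 9. Cache (LRU->MRU): [78 48 87 83 61]
  23. access 65: MISS, evict 78. Cache (LRU->MRU): [48 87 83 61 65]
  24. access 61: HIT. Cache (LRU->MRU): [48 87 83 65 61]
  25. access 65: HIT. Cache (LRU->MRU): [48 87 83 61 65]
  26. access 61: HIT. Cache (LRU->MRU): [48 87 83 65 61]
  27. access 65: HIT. Cache (LRU->MRU): [48 87 83 61 65]
  28. access 61: HIT. Cache (LRU->MRU): [48 87 83 65 61]
  29. access 61: HIT. Cache (LRU->MRU): [48 87 83 65 61]
  30. access 61: HIT. Cache (LRU->MRU): [48 87 83 65 61]
Total: 23 hits, 7 misses, 2 evictions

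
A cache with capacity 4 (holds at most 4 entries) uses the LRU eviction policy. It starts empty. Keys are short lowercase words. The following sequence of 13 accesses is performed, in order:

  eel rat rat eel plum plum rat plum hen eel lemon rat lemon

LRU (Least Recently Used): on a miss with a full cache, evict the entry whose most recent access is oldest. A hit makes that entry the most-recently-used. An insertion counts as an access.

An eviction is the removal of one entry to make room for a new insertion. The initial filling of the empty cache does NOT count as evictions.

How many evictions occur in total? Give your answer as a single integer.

LRU simulation (capacity=4):
  1. access eel: MISS. Cache (LRU->MRU): [eel]
  2. access rat: MISS. Cache (LRU->MRU): [eel rat]
  3. access rat: HIT. Cache (LRU->MRU): [eel rat]
  4. access eel: HIT. Cache (LRU->MRU): [rat eel]
  5. access plum: MISS. Cache (LRU->MRU): [rat eel plum]
  6. access plum: HIT. Cache (LRU->MRU): [rat eel plum]
  7. access rat: HIT. Cache (LRU->MRU): [eel plum rat]
  8. access plum: HIT. Cache (LRU->MRU): [eel rat plum]
  9. access hen: MISS. Cache (LRU->MRU): [eel rat plum hen]
  10. access eel: HIT. Cache (LRU->MRU): [rat plum hen eel]
  11. access lemon: MISS, evict rat. Cache (LRU->MRU): [plum hen eel lemon]
  12. access rat: MISS, evict plum. Cache (LRU->MRU): [hen eel lemon rat]
  13. access lemon: HIT. Cache (LRU->MRU): [hen eel rat lemon]
Total: 7 hits, 6 misses, 2 evictions

Answer: 2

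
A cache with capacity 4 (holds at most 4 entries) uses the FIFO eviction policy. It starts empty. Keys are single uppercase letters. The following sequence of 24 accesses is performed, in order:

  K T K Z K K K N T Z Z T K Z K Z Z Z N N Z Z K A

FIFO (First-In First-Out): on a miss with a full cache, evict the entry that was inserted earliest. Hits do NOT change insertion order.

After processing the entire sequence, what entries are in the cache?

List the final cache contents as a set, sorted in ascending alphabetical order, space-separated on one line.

FIFO simulation (capacity=4):
  1. access K: MISS. Cache (old->new): [K]
  2. access T: MISS. Cache (old->new): [K T]
  3. access K: HIT. Cache (old->new): [K T]
  4. access Z: MISS. Cache (old->new): [K T Z]
  5. access K: HIT. Cache (old->new): [K T Z]
  6. access K: HIT. Cache (old->new): [K T Z]
  7. access K: HIT. Cache (old->new): [K T Z]
  8. access N: MISS. Cache (old->new): [K T Z N]
  9. access T: HIT. Cache (old->new): [K T Z N]
  10. access Z: HIT. Cache (old->new): [K T Z N]
  11. access Z: HIT. Cache (old->new): [K T Z N]
  12. access T: HIT. Cache (old->new): [K T Z N]
  13. access K: HIT. Cache (old->new): [K T Z N]
  14. access Z: HIT. Cache (old->new): [K T Z N]
  15. access K: HIT. Cache (old->new): [K T Z N]
  16. access Z: HIT. Cache (old->new): [K T Z N]
  17. access Z: HIT. Cache (old->new): [K T Z N]
  18. access Z: HIT. Cache (old->new): [K T Z N]
  19. access N: HIT. Cache (old->new): [K T Z N]
  20. access N: HIT. Cache (old->new): [K T Z N]
  21. access Z: HIT. Cache (old->new): [K T Z N]
  22. access Z: HIT. Cache (old->new): [K T Z N]
  23. access K: HIT. Cache (old->new): [K T Z N]
  24. access A: MISS, evict K. Cache (old->new): [T Z N A]
Total: 19 hits, 5 misses, 1 evictions

Answer: A N T Z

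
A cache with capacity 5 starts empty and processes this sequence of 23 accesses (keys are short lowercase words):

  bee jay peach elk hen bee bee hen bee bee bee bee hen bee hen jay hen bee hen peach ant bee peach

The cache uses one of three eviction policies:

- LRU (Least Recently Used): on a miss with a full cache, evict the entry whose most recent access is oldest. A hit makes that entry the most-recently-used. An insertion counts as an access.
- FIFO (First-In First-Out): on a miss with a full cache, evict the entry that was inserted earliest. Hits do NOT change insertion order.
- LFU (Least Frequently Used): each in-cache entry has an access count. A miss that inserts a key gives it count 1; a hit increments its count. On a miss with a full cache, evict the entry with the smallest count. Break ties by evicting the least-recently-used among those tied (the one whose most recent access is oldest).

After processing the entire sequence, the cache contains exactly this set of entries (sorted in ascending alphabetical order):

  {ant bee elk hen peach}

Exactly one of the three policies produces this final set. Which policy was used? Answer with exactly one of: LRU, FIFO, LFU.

Simulating under each policy and comparing final sets:
  LRU: final set = {ant bee hen jay peach} -> differs
  FIFO: final set = {ant bee elk hen peach} -> MATCHES target
  LFU: final set = {ant bee hen jay peach} -> differs
Only FIFO produces the target set.

Answer: FIFO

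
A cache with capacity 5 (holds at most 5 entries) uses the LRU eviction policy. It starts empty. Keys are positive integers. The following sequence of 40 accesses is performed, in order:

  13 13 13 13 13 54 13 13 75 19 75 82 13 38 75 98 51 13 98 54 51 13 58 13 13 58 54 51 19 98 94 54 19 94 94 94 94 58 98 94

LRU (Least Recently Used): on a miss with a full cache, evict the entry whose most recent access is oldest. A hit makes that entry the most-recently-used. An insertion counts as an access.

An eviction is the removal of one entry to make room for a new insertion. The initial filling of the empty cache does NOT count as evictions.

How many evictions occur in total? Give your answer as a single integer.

LRU simulation (capacity=5):
  1. access 13: MISS. Cache (LRU->MRU): [13]
  2. access 13: HIT. Cache (LRU->MRU): [13]
  3. access 13: HIT. Cache (LRU->MRU): [13]
  4. access 13: HIT. Cache (LRU->MRU): [13]
  5. access 13: HIT. Cache (LRU->MRU): [13]
  6. access 54: MISS. Cache (LRU->MRU): [13 54]
  7. access 13: HIT. Cache (LRU->MRU): [54 13]
  8. access 13: HIT. Cache (LRU->MRU): [54 13]
  9. access 75: MISS. Cache (LRU->MRU): [54 13 75]
  10. access 19: MISS. Cache (LRU->MRU): [54 13 75 19]
  11. access 75: HIT. Cache (LRU->MRU): [54 13 19 75]
  12. access 82: MISS. Cache (LRU->MRU): [54 13 19 75 82]
  13. access 13: HIT. Cache (LRU->MRU): [54 19 75 82 13]
  14. access 38: MISS, evict 54. Cache (LRU->MRU): [19 75 82 13 38]
  15. access 75: HIT. Cache (LRU->MRU): [19 82 13 38 75]
  16. access 98: MISS, evict 19. Cache (LRU->MRU): [82 13 38 75 98]
  17. access 51: MISS, evict 82. Cache (LRU->MRU): [13 38 75 98 51]
  18. access 13: HIT. Cache (LRU->MRU): [38 75 98 51 13]
  19. access 98: HIT. Cache (LRU->MRU): [38 75 51 13 98]
  20. access 54: MISS, evict 38. Cache (LRU->MRU): [75 51 13 98 54]
  21. access 51: HIT. Cache (LRU->MRU): [75 13 98 54 51]
  22. access 13: HIT. Cache (LRU->MRU): [75 98 54 51 13]
  23. access 58: MISS, evict 75. Cache (LRU->MRU): [98 54 51 13 58]
  24. access 13: HIT. Cache (LRU->MRU): [98 54 51 58 13]
  25. access 13: HIT. Cache (LRU->MRU): [98 54 51 58 13]
  26. access 58: HIT. Cache (LRU->MRU): [98 54 51 13 58]
  27. access 54: HIT. Cache (LRU->MRU): [98 51 13 58 54]
  28. access 51: HIT. Cache (LRU->MRU): [98 13 58 54 51]
  29. access 19: MISS, evict 98. Cache (LRU->MRU): [13 58 54 51 19]
  30. access 98: MISS, evict 13. Cache (LRU->MRU): [58 54 51 19 98]
  31. access 94: MISS, evict 58. Cache (LRU->MRU): [54 51 19 98 94]
  32. access 54: HIT. Cache (LRU->MRU): [51 19 98 94 54]
  33. access 19: HIT. Cache (LRU->MRU): [51 98 94 54 19]
  34. access 94: HIT. Cache (LRU->MRU): [51 98 54 19 94]
  35. access 94: HIT. Cache (LRU->MRU): [51 98 54 19 94]
  36. access 94: HIT. Cache (LRU->MRU): [51 98 54 19 94]
  37. access 94: HIT. Cache (LRU->MRU): [51 98 54 19 94]
  38. access 58: MISS, evict 51. Cache (LRU->MRU): [98 54 19 94 58]
  39. access 98: HIT. Cache (LRU->MRU): [54 19 94 58 98]
  40. access 94: HIT. Cache (LRU->MRU): [54 19 58 98 94]
Total: 26 hits, 14 misses, 9 evictions

Answer: 9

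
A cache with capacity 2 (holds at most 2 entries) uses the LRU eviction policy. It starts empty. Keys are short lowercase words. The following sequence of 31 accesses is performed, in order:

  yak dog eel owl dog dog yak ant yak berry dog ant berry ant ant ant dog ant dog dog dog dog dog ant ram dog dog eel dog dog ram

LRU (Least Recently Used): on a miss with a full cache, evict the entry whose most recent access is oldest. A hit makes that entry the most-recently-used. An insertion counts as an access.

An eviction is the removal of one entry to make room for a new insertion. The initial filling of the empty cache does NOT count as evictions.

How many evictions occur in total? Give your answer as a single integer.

Answer: 14

Derivation:
LRU simulation (capacity=2):
  1. access yak: MISS. Cache (LRU->MRU): [yak]
  2. access dog: MISS. Cache (LRU->MRU): [yak dog]
  3. access eel: MISS, evict yak. Cache (LRU->MRU): [dog eel]
  4. access owl: MISS, evict dog. Cache (LRU->MRU): [eel owl]
  5. access dog: MISS, evict eel. Cache (LRU->MRU): [owl dog]
  6. access dog: HIT. Cache (LRU->MRU): [owl dog]
  7. access yak: MISS, evict owl. Cache (LRU->MRU): [dog yak]
  8. access ant: MISS, evict dog. Cache (LRU->MRU): [yak ant]
  9. access yak: HIT. Cache (LRU->MRU): [ant yak]
  10. access berry: MISS, evict ant. Cache (LRU->MRU): [yak berry]
  11. access dog: MISS, evict yak. Cache (LRU->MRU): [berry dog]
  12. access ant: MISS, evict berry. Cache (LRU->MRU): [dog ant]
  13. access berry: MISS, evict dog. Cache (LRU->MRU): [ant berry]
  14. access ant: HIT. Cache (LRU->MRU): [berry ant]
  15. access ant: HIT. Cache (LRU->MRU): [berry ant]
  16. access ant: HIT. Cache (LRU->MRU): [berry ant]
  17. access dog: MISS, evict berry. Cache (LRU->MRU): [ant dog]
  18. access ant: HIT. Cache (LRU->MRU): [dog ant]
  19. access dog: HIT. Cache (LRU->MRU): [ant dog]
  20. access dog: HIT. Cache (LRU->MRU): [ant dog]
  21. access dog: HIT. Cache (LRU->MRU): [ant dog]
  22. access dog: HIT. Cache (LRU->MRU): [ant dog]
  23. access dog: HIT. Cache (LRU->MRU): [ant dog]
  24. access ant: HIT. Cache (LRU->MRU): [dog ant]
  25. access ram: MISS, evict dog. Cache (LRU->MRU): [ant ram]
  26. access dog: MISS, evict ant. Cache (LRU->MRU): [ram dog]
  27. access dog: HIT. Cache (LRU->MRU): [ram dog]
  28. access eel: MISS, evict ram. Cache (LRU->MRU): [dog eel]
  29. access dog: HIT. Cache (LRU->MRU): [eel dog]
  30. access dog: HIT. Cache (LRU->MRU): [eel dog]
  31. access ram: MISS, evict eel. Cache (LRU->MRU): [dog ram]
Total: 15 hits, 16 misses, 14 evictions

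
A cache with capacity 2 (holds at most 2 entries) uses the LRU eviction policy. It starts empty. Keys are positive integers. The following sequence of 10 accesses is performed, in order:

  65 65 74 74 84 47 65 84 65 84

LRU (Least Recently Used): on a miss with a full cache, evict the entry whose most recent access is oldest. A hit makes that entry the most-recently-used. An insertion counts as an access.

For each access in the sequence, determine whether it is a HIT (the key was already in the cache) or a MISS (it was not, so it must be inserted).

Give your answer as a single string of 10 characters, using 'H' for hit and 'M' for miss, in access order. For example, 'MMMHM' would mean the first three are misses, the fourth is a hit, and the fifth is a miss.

Answer: MHMHMMMMHH

Derivation:
LRU simulation (capacity=2):
  1. access 65: MISS. Cache (LRU->MRU): [65]
  2. access 65: HIT. Cache (LRU->MRU): [65]
  3. access 74: MISS. Cache (LRU->MRU): [65 74]
  4. access 74: HIT. Cache (LRU->MRU): [65 74]
  5. access 84: MISS, evict 65. Cache (LRU->MRU): [74 84]
  6. access 47: MISS, evict 74. Cache (LRU->MRU): [84 47]
  7. access 65: MISS, evict 84. Cache (LRU->MRU): [47 65]
  8. access 84: MISS, evict 47. Cache (LRU->MRU): [65 84]
  9. access 65: HIT. Cache (LRU->MRU): [84 65]
  10. access 84: HIT. Cache (LRU->MRU): [65 84]
Total: 4 hits, 6 misses, 4 evictions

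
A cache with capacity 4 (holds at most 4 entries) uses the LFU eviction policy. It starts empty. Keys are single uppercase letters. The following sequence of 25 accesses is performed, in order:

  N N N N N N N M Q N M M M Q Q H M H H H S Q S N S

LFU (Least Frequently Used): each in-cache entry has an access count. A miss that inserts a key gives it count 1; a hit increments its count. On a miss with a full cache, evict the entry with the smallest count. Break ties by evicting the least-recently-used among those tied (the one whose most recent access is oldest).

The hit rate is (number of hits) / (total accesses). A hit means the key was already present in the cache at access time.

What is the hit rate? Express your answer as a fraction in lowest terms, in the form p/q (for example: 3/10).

LFU simulation (capacity=4):
  1. access N: MISS. Cache: [N(c=1)]
  2. access N: HIT, count now 2. Cache: [N(c=2)]
  3. access N: HIT, count now 3. Cache: [N(c=3)]
  4. access N: HIT, count now 4. Cache: [N(c=4)]
  5. access N: HIT, count now 5. Cache: [N(c=5)]
  6. access N: HIT, count now 6. Cache: [N(c=6)]
  7. access N: HIT, count now 7. Cache: [N(c=7)]
  8. access M: MISS. Cache: [M(c=1) N(c=7)]
  9. access Q: MISS. Cache: [M(c=1) Q(c=1) N(c=7)]
  10. access N: HIT, count now 8. Cache: [M(c=1) Q(c=1) N(c=8)]
  11. access M: HIT, count now 2. Cache: [Q(c=1) M(c=2) N(c=8)]
  12. access M: HIT, count now 3. Cache: [Q(c=1) M(c=3) N(c=8)]
  13. access M: HIT, count now 4. Cache: [Q(c=1) M(c=4) N(c=8)]
  14. access Q: HIT, count now 2. Cache: [Q(c=2) M(c=4) N(c=8)]
  15. access Q: HIT, count now 3. Cache: [Q(c=3) M(c=4) N(c=8)]
  16. access H: MISS. Cache: [H(c=1) Q(c=3) M(c=4) N(c=8)]
  17. access M: HIT, count now 5. Cache: [H(c=1) Q(c=3) M(c=5) N(c=8)]
  18. access H: HIT, count now 2. Cache: [H(c=2) Q(c=3) M(c=5) N(c=8)]
  19. access H: HIT, count now 3. Cache: [Q(c=3) H(c=3) M(c=5) N(c=8)]
  20. access H: HIT, count now 4. Cache: [Q(c=3) H(c=4) M(c=5) N(c=8)]
  21. access S: MISS, evict Q(c=3). Cache: [S(c=1) H(c=4) M(c=5) N(c=8)]
  22. access Q: MISS, evict S(c=1). Cache: [Q(c=1) H(c=4) M(c=5) N(c=8)]
  23. access S: MISS, evict Q(c=1). Cache: [S(c=1) H(c=4) M(c=5) N(c=8)]
  24. access N: HIT, count now 9. Cache: [S(c=1) H(c=4) M(c=5) N(c=9)]
  25. access S: HIT, count now 2. Cache: [S(c=2) H(c=4) M(c=5) N(c=9)]
Total: 18 hits, 7 misses, 3 evictions

Hit rate = 18/25

Answer: 18/25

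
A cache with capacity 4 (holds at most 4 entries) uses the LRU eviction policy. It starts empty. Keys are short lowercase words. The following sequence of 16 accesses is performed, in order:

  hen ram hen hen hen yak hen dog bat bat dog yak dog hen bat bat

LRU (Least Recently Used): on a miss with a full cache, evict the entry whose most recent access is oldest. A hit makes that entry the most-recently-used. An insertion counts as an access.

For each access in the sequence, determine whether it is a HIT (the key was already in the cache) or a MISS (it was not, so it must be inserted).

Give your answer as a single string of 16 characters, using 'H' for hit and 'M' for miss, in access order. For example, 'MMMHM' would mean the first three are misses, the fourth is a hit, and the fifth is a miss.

Answer: MMHHHMHMMHHHHHHH

Derivation:
LRU simulation (capacity=4):
  1. access hen: MISS. Cache (LRU->MRU): [hen]
  2. access ram: MISS. Cache (LRU->MRU): [hen ram]
  3. access hen: HIT. Cache (LRU->MRU): [ram hen]
  4. access hen: HIT. Cache (LRU->MRU): [ram hen]
  5. access hen: HIT. Cache (LRU->MRU): [ram hen]
  6. access yak: MISS. Cache (LRU->MRU): [ram hen yak]
  7. access hen: HIT. Cache (LRU->MRU): [ram yak hen]
  8. access dog: MISS. Cache (LRU->MRU): [ram yak hen dog]
  9. access bat: MISS, evict ram. Cache (LRU->MRU): [yak hen dog bat]
  10. access bat: HIT. Cache (LRU->MRU): [yak hen dog bat]
  11. access dog: HIT. Cache (LRU->MRU): [yak hen bat dog]
  12. access yak: HIT. Cache (LRU->MRU): [hen bat dog yak]
  13. access dog: HIT. Cache (LRU->MRU): [hen bat yak dog]
  14. access hen: HIT. Cache (LRU->MRU): [bat yak dog hen]
  15. access bat: HIT. Cache (LRU->MRU): [yak dog hen bat]
  16. access bat: HIT. Cache (LRU->MRU): [yak dog hen bat]
Total: 11 hits, 5 misses, 1 evictions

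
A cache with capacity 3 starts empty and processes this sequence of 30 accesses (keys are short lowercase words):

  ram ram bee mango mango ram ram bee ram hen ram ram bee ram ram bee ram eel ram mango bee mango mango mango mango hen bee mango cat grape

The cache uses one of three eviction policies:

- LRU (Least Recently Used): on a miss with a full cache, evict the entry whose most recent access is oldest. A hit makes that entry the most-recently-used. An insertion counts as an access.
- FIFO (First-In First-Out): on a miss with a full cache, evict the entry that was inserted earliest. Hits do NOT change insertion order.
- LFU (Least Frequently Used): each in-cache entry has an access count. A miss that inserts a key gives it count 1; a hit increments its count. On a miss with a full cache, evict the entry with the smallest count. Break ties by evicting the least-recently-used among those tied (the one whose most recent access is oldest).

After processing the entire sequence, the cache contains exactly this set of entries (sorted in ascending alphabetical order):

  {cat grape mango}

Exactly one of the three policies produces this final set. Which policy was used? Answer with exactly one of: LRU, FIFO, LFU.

Simulating under each policy and comparing final sets:
  LRU: final set = {cat grape mango} -> MATCHES target
  FIFO: final set = {bee cat grape} -> differs
  LFU: final set = {grape mango ram} -> differs
Only LRU produces the target set.

Answer: LRU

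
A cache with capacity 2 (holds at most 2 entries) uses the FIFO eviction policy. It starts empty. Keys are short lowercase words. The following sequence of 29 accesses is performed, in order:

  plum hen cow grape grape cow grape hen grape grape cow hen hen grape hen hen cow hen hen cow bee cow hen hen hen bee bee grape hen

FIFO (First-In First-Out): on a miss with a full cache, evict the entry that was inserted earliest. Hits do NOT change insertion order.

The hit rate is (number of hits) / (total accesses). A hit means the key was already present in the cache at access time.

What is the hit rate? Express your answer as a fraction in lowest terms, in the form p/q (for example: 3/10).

FIFO simulation (capacity=2):
  1. access plum: MISS. Cache (old->new): [plum]
  2. access hen: MISS. Cache (old->new): [plum hen]
  3. access cow: MISS, evict plum. Cache (old->new): [hen cow]
  4. access grape: MISS, evict hen. Cache (old->new): [cow grape]
  5. access grape: HIT. Cache (old->new): [cow grape]
  6. access cow: HIT. Cache (old->new): [cow grape]
  7. access grape: HIT. Cache (old->new): [cow grape]
  8. access hen: MISS, evict cow. Cache (old->new): [grape hen]
  9. access grape: HIT. Cache (old->new): [grape hen]
  10. access grape: HIT. Cache (old->new): [grape hen]
  11. access cow: MISS, evict grape. Cache (old->new): [hen cow]
  12. access hen: HIT. Cache (old->new): [hen cow]
  13. access hen: HIT. Cache (old->new): [hen cow]
  14. access grape: MISS, evict hen. Cache (old->new): [cow grape]
  15. access hen: MISS, evict cow. Cache (old->new): [grape hen]
  16. access hen: HIT. Cache (old->new): [grape hen]
  17. access cow: MISS, evict grape. Cache (old->new): [hen cow]
  18. access hen: HIT. Cache (old->new): [hen cow]
  19. access hen: HIT. Cache (old->new): [hen cow]
  20. access cow: HIT. Cache (old->new): [hen cow]
  21. access bee: MISS, evict hen. Cache (old->new): [cow bee]
  22. access cow: HIT. Cache (old->new): [cow bee]
  23. access hen: MISS, evict cow. Cache (old->new): [bee hen]
  24. access hen: HIT. Cache (old->new): [bee hen]
  25. access hen: HIT. Cache (old->new): [bee hen]
  26. access bee: HIT. Cache (old->new): [bee hen]
  27. access bee: HIT. Cache (old->new): [bee hen]
  28. access grape: MISS, evict bee. Cache (old->new): [hen grape]
  29. access hen: HIT. Cache (old->new): [hen grape]
Total: 17 hits, 12 misses, 10 evictions

Hit rate = 17/29

Answer: 17/29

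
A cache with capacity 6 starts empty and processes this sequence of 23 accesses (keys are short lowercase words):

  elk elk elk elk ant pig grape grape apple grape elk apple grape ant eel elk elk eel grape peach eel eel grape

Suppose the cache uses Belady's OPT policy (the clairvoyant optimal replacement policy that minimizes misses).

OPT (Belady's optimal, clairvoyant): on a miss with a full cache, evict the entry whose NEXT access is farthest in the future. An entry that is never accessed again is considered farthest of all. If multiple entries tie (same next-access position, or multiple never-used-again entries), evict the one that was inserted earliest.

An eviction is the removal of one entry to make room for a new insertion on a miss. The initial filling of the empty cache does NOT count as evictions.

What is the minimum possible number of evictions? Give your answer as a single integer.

OPT (Belady) simulation (capacity=6):
  1. access elk: MISS. Cache: [elk]
  2. access elk: HIT. Next use of elk: step 3. Cache: [elk]
  3. access elk: HIT. Next use of elk: step 4. Cache: [elk]
  4. access elk: HIT. Next use of elk: step 11. Cache: [elk]
  5. access ant: MISS. Cache: [elk ant]
  6. access pig: MISS. Cache: [elk ant pig]
  7. access grape: MISS. Cache: [elk ant pig grape]
  8. access grape: HIT. Next use of grape: step 10. Cache: [elk ant pig grape]
  9. access apple: MISS. Cache: [elk ant pig grape apple]
  10. access grape: HIT. Next use of grape: step 13. Cache: [elk ant pig grape apple]
  11. access elk: HIT. Next use of elk: step 16. Cache: [elk ant pig grape apple]
  12. access apple: HIT. Next use of apple: never. Cache: [elk ant pig grape apple]
  13. access grape: HIT. Next use of grape: step 19. Cache: [elk ant pig grape apple]
  14. access ant: HIT. Next use of ant: never. Cache: [elk ant pig grape apple]
  15. access eel: MISS. Cache: [elk ant pig grape apple eel]
  16. access elk: HIT. Next use of elk: step 17. Cache: [elk ant pig grape apple eel]
  17. access elk: HIT. Next use of elk: never. Cache: [elk ant pig grape apple eel]
  18. access eel: HIT. Next use of eel: step 21. Cache: [elk ant pig grape apple eel]
  19. access grape: HIT. Next use of grape: step 23. Cache: [elk ant pig grape apple eel]
  20. access peach: MISS, evict elk (next use: never). Cache: [ant pig grape apple eel peach]
  21. access eel: HIT. Next use of eel: step 22. Cache: [ant pig grape apple eel peach]
  22. access eel: HIT. Next use of eel: never. Cache: [ant pig grape apple eel peach]
  23. access grape: HIT. Next use of grape: never. Cache: [ant pig grape apple eel peach]
Total: 16 hits, 7 misses, 1 evictions

Answer: 1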